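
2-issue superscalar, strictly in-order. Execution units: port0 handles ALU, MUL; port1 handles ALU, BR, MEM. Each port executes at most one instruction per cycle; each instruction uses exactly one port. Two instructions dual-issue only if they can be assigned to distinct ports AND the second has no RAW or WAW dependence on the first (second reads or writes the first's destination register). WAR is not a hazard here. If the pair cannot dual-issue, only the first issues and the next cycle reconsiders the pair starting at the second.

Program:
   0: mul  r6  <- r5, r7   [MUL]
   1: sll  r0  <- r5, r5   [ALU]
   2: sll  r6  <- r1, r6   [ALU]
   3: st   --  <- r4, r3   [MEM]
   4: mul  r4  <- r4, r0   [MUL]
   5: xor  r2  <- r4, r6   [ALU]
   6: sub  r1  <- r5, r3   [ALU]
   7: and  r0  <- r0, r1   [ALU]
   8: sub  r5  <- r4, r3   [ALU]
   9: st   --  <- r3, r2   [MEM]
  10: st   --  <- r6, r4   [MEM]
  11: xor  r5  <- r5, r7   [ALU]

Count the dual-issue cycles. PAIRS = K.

c0: i0&i1 mul/sll  pair
c1: i2&i3 sll/st  pair
c2: i4 mul  RAW r4
c3: i5&i6 xor/sub  pair
c4: i7&i8 and/sub  pair
c5: i9 st  no-port MEM/MEM
c6: i10&i11 st/xor  pair

PAIRS = 5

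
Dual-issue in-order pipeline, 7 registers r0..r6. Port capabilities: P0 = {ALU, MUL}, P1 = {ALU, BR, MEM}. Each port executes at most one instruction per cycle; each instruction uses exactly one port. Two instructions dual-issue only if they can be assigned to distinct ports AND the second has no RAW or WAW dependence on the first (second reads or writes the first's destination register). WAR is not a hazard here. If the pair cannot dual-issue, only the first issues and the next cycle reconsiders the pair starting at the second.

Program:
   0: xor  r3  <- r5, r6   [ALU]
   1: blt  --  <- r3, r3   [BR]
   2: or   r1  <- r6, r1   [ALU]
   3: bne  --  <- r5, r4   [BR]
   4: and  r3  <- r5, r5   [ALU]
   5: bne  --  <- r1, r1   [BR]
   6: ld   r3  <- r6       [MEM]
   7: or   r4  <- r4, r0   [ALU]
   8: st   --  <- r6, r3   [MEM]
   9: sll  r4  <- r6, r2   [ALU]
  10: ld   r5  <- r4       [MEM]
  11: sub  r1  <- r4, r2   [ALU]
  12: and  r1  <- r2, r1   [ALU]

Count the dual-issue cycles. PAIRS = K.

PAIRS = 5

c0: i0 xor  RAW r3
c1: i1/i2 blt+or  pair
c2: i3/i4 bne+and  pair
c3: i5 bne  no-port BR/MEM
c4: i6/i7 ld+or  pair
c5: i8/i9 st+sll  pair
c6: i10/i11 ld+sub  pair
c7: i12 and  tail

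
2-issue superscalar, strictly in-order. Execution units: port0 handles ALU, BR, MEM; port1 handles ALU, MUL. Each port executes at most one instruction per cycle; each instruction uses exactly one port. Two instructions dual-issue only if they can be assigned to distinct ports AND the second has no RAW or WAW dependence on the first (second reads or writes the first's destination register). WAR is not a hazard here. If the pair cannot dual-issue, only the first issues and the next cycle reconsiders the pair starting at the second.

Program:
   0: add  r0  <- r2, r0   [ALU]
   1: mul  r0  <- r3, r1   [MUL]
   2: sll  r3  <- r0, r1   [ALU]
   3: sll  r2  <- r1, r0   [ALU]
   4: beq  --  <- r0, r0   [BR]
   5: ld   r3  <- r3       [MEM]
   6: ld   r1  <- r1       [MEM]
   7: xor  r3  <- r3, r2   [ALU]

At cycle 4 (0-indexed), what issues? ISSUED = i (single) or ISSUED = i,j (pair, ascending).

[0] i0  add  -- WAW r0
[1] i1  mul  -- RAW r0
[2] i2&i3  sll/sll  -- dual
[3] i4  beq  -- no-port BR/MEM
[4] i5  ld  -- no-port MEM/MEM
[5] i6&i7  ld/xor  -- dual

ISSUED = 5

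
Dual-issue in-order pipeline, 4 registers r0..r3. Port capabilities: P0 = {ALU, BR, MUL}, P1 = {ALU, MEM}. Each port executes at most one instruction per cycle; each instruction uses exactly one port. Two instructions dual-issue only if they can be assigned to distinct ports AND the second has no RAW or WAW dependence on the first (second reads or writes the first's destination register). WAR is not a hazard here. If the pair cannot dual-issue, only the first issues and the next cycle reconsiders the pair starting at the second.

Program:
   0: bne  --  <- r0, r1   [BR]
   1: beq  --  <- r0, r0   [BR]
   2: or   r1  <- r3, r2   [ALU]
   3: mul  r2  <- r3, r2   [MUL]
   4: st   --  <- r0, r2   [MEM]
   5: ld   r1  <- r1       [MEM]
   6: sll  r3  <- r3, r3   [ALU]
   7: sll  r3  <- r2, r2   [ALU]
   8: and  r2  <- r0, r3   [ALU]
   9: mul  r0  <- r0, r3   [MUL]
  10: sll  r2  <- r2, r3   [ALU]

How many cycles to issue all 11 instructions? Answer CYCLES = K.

CYCLES = 8

t=0 i0:bne ; no-port BR/BR
t=1 i1+i2:beq/or ; pair
t=2 i3:mul ; RAW r2
t=3 i4:st ; no-port MEM/MEM
t=4 i5+i6:ld/sll ; pair
t=5 i7:sll ; RAW r3
t=6 i8+i9:and/mul ; pair
t=7 i10:sll ; tail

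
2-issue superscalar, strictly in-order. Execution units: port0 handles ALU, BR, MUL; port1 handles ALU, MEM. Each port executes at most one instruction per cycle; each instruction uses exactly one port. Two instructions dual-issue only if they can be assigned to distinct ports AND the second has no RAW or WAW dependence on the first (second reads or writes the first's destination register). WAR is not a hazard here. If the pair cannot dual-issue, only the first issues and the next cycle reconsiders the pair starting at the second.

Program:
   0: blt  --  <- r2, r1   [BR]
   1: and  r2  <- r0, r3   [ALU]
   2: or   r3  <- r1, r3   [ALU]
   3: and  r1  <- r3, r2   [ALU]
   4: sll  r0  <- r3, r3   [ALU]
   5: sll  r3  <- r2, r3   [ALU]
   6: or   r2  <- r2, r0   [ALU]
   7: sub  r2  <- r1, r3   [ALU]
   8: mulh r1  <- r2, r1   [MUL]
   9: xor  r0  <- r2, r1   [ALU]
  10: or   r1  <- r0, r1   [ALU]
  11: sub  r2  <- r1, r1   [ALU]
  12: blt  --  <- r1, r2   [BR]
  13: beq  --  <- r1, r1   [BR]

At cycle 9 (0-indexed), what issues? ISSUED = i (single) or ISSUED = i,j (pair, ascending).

ISSUED = 12

  cy0 -> i0/i1 (blt+and) 2-wide
  cy1 -> i2 (or) RAW r3
  cy2 -> i3/i4 (and+sll) 2-wide
  cy3 -> i5/i6 (sll+or) 2-wide
  cy4 -> i7 (sub) RAW r2
  cy5 -> i8 (mulh) RAW r1
  cy6 -> i9 (xor) RAW r0
  cy7 -> i10 (or) RAW r1
  cy8 -> i11 (sub) RAW r2
  cy9 -> i12 (blt) no-port BR/BR
  cy10 -> i13 (beq) tail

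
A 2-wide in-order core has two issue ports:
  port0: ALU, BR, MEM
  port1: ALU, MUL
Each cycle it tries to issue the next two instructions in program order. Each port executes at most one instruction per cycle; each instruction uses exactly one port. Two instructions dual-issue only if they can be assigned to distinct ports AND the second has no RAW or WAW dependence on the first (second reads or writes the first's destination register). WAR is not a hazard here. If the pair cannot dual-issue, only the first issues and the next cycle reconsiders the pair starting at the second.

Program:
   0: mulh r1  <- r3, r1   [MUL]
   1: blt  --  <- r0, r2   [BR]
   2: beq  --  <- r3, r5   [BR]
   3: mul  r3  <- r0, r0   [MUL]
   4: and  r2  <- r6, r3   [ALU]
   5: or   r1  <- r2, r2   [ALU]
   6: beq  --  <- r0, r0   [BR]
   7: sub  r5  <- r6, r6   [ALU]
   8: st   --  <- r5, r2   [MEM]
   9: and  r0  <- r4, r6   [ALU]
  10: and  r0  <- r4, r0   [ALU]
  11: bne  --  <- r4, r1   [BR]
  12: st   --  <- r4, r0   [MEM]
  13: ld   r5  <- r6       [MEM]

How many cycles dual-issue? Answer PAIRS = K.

  cy0 -> i0&i1 (mulh.MUL blt.BR) dual
  cy1 -> i2&i3 (beq.BR mul.MUL) dual
  cy2 -> i4 (and.ALU) RAW r2
  cy3 -> i5&i6 (or.ALU beq.BR) dual
  cy4 -> i7 (sub.ALU) RAW r5
  cy5 -> i8&i9 (st.MEM and.ALU) dual
  cy6 -> i10&i11 (and.ALU bne.BR) dual
  cy7 -> i12 (st.MEM) no-port MEM/MEM
  cy8 -> i13 (ld.MEM) tail

PAIRS = 5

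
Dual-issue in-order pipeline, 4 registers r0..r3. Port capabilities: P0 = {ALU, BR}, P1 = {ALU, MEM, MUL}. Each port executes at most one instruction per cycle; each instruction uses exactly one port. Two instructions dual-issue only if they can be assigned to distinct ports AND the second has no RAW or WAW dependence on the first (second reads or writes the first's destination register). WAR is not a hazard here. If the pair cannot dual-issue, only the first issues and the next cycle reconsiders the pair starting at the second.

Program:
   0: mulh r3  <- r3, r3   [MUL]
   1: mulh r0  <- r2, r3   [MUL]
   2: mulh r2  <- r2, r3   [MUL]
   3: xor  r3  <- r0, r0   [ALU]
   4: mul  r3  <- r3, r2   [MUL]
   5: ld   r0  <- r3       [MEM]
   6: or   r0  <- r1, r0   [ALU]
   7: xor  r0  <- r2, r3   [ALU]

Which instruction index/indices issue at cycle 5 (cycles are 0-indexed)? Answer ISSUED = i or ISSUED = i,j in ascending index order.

ISSUED = 6

[0] i0  mulh.MUL  -- no-port MUL/MUL
[1] i1  mulh.MUL  -- no-port MUL/MUL
[2] i2&i3  mulh.MUL+xor.ALU  -- dual
[3] i4  mul.MUL  -- no-port MUL/MEM
[4] i5  ld.MEM  -- RAW+WAW r0
[5] i6  or.ALU  -- WAW r0
[6] i7  xor.ALU  -- tail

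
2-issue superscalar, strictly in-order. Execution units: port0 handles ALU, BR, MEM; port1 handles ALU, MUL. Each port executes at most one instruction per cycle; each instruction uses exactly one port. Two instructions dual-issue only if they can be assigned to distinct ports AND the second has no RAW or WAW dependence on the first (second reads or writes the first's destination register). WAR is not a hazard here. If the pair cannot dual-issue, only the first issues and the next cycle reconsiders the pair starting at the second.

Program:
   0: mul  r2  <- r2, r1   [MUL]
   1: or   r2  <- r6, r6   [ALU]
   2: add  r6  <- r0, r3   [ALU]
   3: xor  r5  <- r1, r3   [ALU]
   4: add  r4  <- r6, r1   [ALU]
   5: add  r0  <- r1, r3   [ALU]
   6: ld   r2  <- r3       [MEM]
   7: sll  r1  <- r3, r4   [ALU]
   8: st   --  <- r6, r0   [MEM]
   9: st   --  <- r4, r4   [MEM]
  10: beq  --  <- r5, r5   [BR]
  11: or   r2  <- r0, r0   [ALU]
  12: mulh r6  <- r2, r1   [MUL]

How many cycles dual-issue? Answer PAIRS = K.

PAIRS = 5

0. mul @i0  | WAW r2
1. or/add @i1&i2  | 2-wide
2. xor/add @i3&i4  | 2-wide
3. add/ld @i5&i6  | 2-wide
4. sll/st @i7&i8  | 2-wide
5. st @i9  | no-port MEM/BR
6. beq/or @i10&i11  | 2-wide
7. mulh @i12  | tail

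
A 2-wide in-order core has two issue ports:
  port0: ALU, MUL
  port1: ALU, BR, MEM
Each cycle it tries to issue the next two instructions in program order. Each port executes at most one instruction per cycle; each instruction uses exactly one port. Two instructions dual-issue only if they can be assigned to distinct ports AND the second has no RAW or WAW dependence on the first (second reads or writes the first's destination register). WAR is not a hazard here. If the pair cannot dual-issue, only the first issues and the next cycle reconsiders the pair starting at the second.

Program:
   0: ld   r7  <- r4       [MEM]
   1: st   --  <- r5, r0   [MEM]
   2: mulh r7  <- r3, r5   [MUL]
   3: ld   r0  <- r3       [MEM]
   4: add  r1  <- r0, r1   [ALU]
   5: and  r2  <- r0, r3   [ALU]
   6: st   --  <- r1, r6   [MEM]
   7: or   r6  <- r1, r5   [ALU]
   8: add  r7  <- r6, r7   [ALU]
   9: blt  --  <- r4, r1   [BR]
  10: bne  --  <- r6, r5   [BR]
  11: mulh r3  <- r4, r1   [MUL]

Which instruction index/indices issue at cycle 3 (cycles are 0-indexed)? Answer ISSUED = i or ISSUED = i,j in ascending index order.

  cy0 -> i0 (ld) no-port MEM/MEM
  cy1 -> i1/i2 (st;mulh) dual
  cy2 -> i3 (ld) RAW r0
  cy3 -> i4/i5 (add;and) dual
  cy4 -> i6/i7 (st;or) dual
  cy5 -> i8/i9 (add;blt) dual
  cy6 -> i10/i11 (bne;mulh) dual

ISSUED = 4,5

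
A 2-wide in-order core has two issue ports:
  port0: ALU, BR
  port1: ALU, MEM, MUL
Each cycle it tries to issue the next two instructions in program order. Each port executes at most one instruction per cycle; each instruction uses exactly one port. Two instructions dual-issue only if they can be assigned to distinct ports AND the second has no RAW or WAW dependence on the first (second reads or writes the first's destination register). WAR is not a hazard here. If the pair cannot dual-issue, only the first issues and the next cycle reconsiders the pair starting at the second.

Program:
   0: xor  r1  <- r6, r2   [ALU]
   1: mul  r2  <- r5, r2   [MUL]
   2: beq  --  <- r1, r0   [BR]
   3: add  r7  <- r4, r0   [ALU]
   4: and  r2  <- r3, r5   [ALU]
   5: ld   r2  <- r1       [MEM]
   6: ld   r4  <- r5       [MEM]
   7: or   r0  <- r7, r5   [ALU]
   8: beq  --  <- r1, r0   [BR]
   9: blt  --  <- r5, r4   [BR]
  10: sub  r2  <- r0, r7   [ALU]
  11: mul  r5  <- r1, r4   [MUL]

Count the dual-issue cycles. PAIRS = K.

c0: i0/i1 xor mul  pair
c1: i2/i3 beq add  pair
c2: i4 and  WAW r2
c3: i5 ld  no-port MEM/MEM
c4: i6/i7 ld or  pair
c5: i8 beq  no-port BR/BR
c6: i9/i10 blt sub  pair
c7: i11 mul  tail

PAIRS = 4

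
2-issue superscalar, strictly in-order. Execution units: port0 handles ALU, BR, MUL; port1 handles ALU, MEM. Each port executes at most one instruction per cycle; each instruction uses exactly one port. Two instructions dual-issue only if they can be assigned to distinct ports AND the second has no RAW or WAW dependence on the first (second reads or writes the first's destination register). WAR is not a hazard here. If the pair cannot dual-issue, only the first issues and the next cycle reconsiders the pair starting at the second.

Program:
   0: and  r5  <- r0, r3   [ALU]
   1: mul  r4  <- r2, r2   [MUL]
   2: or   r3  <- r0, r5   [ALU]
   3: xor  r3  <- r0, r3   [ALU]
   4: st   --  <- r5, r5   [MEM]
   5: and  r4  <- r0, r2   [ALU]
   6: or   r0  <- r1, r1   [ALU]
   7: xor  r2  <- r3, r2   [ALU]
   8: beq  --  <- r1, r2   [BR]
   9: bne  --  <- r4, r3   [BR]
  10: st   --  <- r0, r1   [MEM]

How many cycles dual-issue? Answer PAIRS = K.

PAIRS = 4

  cy0 -> i0&i1 (and;mul) 2-wide
  cy1 -> i2 (or) RAW+WAW r3
  cy2 -> i3&i4 (xor;st) 2-wide
  cy3 -> i5&i6 (and;or) 2-wide
  cy4 -> i7 (xor) RAW r2
  cy5 -> i8 (beq) no-port BR/BR
  cy6 -> i9&i10 (bne;st) 2-wide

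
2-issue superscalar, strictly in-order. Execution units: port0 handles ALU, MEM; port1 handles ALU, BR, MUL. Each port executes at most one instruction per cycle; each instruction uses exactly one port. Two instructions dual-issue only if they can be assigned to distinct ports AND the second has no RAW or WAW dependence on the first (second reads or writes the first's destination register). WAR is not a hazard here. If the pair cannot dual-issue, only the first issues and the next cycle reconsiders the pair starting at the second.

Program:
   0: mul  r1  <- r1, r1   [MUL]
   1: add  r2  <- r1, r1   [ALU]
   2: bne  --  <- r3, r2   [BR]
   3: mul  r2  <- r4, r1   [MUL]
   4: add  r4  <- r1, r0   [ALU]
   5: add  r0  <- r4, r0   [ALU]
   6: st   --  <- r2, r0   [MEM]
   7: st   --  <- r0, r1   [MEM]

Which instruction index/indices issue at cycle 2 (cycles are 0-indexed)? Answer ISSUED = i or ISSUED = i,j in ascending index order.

ISSUED = 2

t=0 i0:mul ; RAW r1
t=1 i1:add ; RAW r2
t=2 i2:bne ; no-port BR/MUL
t=3 i3/i4:mul add ; 2-wide
t=4 i5:add ; RAW r0
t=5 i6:st ; no-port MEM/MEM
t=6 i7:st ; tail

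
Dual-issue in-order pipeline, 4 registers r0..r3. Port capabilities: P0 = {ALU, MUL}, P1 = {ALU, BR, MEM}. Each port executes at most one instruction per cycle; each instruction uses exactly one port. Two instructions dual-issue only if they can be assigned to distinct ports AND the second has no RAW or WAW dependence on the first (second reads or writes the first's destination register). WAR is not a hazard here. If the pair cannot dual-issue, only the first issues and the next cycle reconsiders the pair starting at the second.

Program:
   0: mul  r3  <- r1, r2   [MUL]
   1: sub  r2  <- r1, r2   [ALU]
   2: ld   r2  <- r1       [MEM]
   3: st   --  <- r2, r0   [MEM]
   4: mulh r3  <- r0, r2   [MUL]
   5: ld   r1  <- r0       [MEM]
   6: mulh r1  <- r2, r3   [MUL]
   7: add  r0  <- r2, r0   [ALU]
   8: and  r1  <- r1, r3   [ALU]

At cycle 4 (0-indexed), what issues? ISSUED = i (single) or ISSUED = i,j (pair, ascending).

t=0 i0/i1:mul sub ; dual
t=1 i2:ld ; no-port MEM/MEM
t=2 i3/i4:st mulh ; dual
t=3 i5:ld ; WAW r1
t=4 i6/i7:mulh add ; dual
t=5 i8:and ; tail

ISSUED = 6,7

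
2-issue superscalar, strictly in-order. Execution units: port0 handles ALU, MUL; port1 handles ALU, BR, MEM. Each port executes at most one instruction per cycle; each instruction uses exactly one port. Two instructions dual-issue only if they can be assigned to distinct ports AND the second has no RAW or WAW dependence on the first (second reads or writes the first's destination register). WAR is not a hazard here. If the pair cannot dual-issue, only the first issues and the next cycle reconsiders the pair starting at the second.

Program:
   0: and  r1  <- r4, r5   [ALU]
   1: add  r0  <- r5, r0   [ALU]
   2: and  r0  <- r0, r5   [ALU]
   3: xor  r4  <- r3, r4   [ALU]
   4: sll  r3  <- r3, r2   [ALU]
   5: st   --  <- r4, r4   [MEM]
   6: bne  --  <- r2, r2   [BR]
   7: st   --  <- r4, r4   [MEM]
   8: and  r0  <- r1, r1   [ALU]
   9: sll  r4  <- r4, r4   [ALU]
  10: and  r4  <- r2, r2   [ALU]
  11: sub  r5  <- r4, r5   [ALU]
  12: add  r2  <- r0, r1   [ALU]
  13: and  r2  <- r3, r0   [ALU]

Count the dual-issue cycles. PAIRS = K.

PAIRS = 5

t=0 i0+i1:and.ALU/add.ALU ; 2-wide
t=1 i2+i3:and.ALU/xor.ALU ; 2-wide
t=2 i4+i5:sll.ALU/st.MEM ; 2-wide
t=3 i6:bne.BR ; no-port BR/MEM
t=4 i7+i8:st.MEM/and.ALU ; 2-wide
t=5 i9:sll.ALU ; WAW r4
t=6 i10:and.ALU ; RAW r4
t=7 i11+i12:sub.ALU/add.ALU ; 2-wide
t=8 i13:and.ALU ; tail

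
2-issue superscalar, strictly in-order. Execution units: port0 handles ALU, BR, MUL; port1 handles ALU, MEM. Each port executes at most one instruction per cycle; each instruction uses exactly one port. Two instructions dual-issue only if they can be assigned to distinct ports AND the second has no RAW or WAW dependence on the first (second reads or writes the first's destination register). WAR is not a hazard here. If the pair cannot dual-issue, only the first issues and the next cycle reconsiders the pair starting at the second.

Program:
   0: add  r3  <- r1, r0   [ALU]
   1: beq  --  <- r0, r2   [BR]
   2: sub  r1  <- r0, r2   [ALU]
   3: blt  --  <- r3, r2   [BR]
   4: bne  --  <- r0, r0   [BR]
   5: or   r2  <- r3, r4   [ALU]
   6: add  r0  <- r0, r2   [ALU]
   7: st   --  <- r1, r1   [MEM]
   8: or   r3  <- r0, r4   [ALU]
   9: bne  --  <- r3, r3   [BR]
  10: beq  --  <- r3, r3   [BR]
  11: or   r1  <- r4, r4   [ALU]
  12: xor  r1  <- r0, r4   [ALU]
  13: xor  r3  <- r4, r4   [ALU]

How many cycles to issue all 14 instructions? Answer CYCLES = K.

[0] i0+i1  add.ALU beq.BR  -- 2-wide
[1] i2+i3  sub.ALU blt.BR  -- 2-wide
[2] i4+i5  bne.BR or.ALU  -- 2-wide
[3] i6+i7  add.ALU st.MEM  -- 2-wide
[4] i8  or.ALU  -- RAW r3
[5] i9  bne.BR  -- no-port BR/BR
[6] i10+i11  beq.BR or.ALU  -- 2-wide
[7] i12+i13  xor.ALU xor.ALU  -- 2-wide

CYCLES = 8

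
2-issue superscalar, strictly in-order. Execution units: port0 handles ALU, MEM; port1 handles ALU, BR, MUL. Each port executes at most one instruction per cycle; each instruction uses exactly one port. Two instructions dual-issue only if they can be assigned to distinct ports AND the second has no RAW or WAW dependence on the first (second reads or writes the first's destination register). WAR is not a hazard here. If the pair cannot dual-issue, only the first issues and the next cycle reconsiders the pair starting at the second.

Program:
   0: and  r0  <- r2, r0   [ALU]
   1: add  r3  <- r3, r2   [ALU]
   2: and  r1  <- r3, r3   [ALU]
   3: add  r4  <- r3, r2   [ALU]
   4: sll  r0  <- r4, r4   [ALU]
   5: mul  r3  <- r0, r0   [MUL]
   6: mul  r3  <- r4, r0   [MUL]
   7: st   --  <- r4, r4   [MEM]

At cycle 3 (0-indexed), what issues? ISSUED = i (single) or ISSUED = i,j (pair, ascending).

ISSUED = 5

  cy0 -> i0,i1 (and.ALU add.ALU) dual
  cy1 -> i2,i3 (and.ALU add.ALU) dual
  cy2 -> i4 (sll.ALU) RAW r0
  cy3 -> i5 (mul.MUL) no-port MUL/MUL
  cy4 -> i6,i7 (mul.MUL st.MEM) dual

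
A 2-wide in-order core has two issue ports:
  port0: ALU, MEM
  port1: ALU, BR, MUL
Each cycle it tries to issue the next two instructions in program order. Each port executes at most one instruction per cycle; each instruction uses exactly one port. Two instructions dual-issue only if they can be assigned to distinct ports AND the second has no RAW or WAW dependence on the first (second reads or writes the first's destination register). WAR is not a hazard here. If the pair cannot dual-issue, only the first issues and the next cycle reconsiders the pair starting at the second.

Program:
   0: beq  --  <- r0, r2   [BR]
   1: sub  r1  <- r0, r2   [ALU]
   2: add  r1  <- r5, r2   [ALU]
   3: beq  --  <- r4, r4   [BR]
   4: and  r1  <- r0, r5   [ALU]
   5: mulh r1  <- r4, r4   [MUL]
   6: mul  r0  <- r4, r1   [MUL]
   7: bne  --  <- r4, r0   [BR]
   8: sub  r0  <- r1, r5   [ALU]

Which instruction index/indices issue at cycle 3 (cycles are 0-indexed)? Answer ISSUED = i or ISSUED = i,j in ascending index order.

t=0 i0&i1:beq.BR sub.ALU ; pair
t=1 i2&i3:add.ALU beq.BR ; pair
t=2 i4:and.ALU ; WAW r1
t=3 i5:mulh.MUL ; no-port MUL/MUL
t=4 i6:mul.MUL ; no-port MUL/BR
t=5 i7&i8:bne.BR sub.ALU ; pair

ISSUED = 5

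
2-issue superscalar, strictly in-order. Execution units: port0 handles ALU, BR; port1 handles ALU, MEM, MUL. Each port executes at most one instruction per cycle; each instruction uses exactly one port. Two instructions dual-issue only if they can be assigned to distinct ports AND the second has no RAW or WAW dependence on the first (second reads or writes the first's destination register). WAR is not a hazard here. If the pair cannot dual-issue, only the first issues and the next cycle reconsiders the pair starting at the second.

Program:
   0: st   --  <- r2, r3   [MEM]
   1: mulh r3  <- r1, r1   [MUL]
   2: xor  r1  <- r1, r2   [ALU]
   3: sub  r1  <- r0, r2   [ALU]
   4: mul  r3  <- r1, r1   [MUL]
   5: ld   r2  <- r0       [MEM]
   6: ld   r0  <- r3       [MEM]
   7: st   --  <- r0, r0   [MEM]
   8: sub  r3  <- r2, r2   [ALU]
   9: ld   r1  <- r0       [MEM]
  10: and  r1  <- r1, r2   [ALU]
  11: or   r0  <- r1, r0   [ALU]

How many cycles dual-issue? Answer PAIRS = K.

PAIRS = 2

t=0 i0:st ; no-port MEM/MUL
t=1 i1/i2:mulh/xor ; dual
t=2 i3:sub ; RAW r1
t=3 i4:mul ; no-port MUL/MEM
t=4 i5:ld ; no-port MEM/MEM
t=5 i6:ld ; no-port MEM/MEM
t=6 i7/i8:st/sub ; dual
t=7 i9:ld ; RAW+WAW r1
t=8 i10:and ; RAW r1
t=9 i11:or ; tail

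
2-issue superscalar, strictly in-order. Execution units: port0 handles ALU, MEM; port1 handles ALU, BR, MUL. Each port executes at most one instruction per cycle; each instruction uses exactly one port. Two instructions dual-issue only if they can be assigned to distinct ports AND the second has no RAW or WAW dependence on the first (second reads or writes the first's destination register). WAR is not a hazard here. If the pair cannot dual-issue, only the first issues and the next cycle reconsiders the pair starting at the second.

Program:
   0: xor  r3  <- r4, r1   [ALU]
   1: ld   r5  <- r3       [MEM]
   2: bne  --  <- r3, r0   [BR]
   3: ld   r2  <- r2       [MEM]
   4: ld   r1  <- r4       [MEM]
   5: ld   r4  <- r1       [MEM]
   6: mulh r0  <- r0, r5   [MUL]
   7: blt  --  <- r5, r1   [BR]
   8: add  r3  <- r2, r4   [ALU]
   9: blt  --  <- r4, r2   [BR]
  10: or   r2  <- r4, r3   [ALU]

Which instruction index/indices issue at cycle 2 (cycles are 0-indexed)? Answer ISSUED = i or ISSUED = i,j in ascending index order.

ISSUED = 3

c0: i0 xor.ALU  RAW r3
c1: i1/i2 ld.MEM;bne.BR  pair
c2: i3 ld.MEM  no-port MEM/MEM
c3: i4 ld.MEM  no-port MEM/MEM
c4: i5/i6 ld.MEM;mulh.MUL  pair
c5: i7/i8 blt.BR;add.ALU  pair
c6: i9/i10 blt.BR;or.ALU  pair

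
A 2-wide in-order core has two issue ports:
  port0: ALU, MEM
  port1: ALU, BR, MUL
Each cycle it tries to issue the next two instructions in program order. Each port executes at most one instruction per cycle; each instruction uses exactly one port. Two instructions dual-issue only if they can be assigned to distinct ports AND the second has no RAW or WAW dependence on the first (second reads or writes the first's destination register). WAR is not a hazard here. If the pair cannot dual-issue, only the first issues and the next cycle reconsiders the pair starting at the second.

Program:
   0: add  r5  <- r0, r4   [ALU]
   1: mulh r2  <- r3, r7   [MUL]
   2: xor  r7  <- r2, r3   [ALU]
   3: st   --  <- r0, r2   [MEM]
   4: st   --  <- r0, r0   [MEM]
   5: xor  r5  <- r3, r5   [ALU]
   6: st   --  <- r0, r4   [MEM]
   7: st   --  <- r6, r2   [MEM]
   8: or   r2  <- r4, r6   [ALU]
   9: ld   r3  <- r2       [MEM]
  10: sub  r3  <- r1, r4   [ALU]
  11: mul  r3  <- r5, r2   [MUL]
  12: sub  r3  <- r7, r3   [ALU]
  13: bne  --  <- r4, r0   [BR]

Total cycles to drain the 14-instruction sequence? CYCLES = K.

CYCLES = 9

0. add+mulh @i0/i1  | pair
1. xor+st @i2/i3  | pair
2. st+xor @i4/i5  | pair
3. st @i6  | no-port MEM/MEM
4. st+or @i7/i8  | pair
5. ld @i9  | WAW r3
6. sub @i10  | WAW r3
7. mul @i11  | RAW+WAW r3
8. sub+bne @i12/i13  | pair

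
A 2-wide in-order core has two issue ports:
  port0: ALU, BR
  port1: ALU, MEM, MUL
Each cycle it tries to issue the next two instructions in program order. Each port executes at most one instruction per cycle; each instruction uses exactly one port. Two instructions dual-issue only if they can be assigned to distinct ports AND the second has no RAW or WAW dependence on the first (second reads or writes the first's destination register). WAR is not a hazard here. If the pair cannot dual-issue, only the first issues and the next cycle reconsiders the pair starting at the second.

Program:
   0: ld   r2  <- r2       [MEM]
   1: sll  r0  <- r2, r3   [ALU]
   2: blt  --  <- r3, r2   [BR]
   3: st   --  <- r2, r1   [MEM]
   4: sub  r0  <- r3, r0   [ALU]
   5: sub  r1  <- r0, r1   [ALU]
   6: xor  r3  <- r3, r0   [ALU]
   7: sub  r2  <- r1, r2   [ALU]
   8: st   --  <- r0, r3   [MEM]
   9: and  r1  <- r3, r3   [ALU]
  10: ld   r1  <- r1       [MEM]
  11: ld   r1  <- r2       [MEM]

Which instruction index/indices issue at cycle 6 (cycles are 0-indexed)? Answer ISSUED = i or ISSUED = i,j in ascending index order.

ISSUED = 10

c0: i0 ld.MEM  RAW r2
c1: i1&i2 sll.ALU blt.BR  pair
c2: i3&i4 st.MEM sub.ALU  pair
c3: i5&i6 sub.ALU xor.ALU  pair
c4: i7&i8 sub.ALU st.MEM  pair
c5: i9 and.ALU  RAW+WAW r1
c6: i10 ld.MEM  no-port MEM/MEM
c7: i11 ld.MEM  tail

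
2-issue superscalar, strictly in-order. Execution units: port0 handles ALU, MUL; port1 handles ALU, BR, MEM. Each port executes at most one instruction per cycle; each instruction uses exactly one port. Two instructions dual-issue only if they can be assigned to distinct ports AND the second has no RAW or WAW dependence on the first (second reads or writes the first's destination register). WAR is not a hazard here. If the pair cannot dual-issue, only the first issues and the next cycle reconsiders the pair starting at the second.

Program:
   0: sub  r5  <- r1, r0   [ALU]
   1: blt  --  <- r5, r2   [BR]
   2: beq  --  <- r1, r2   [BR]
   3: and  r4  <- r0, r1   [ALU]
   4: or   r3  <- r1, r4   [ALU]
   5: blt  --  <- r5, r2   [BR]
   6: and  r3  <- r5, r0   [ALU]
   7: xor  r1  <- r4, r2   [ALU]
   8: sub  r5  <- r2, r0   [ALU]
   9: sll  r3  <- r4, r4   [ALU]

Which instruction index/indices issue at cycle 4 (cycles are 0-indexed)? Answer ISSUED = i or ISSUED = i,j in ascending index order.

0. sub @i0  | RAW r5
1. blt @i1  | no-port BR/BR
2. beq;and @i2/i3  | dual
3. or;blt @i4/i5  | dual
4. and;xor @i6/i7  | dual
5. sub;sll @i8/i9  | dual

ISSUED = 6,7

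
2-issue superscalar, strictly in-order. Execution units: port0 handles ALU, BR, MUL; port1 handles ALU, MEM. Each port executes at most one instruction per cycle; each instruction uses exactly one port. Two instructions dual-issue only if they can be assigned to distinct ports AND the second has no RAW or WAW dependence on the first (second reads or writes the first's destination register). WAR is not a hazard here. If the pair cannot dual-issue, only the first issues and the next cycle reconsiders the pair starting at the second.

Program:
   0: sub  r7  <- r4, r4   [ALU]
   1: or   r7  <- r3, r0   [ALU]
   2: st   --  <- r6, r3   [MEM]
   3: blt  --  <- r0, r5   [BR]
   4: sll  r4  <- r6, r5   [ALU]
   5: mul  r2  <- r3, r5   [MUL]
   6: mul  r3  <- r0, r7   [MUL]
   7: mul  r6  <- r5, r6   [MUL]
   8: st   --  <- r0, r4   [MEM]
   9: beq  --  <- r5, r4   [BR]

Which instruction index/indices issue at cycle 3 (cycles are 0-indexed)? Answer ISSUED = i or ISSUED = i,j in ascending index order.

  cy0 -> i0 (sub.ALU) WAW r7
  cy1 -> i1,i2 (or.ALU/st.MEM) 2-wide
  cy2 -> i3,i4 (blt.BR/sll.ALU) 2-wide
  cy3 -> i5 (mul.MUL) no-port MUL/MUL
  cy4 -> i6 (mul.MUL) no-port MUL/MUL
  cy5 -> i7,i8 (mul.MUL/st.MEM) 2-wide
  cy6 -> i9 (beq.BR) tail

ISSUED = 5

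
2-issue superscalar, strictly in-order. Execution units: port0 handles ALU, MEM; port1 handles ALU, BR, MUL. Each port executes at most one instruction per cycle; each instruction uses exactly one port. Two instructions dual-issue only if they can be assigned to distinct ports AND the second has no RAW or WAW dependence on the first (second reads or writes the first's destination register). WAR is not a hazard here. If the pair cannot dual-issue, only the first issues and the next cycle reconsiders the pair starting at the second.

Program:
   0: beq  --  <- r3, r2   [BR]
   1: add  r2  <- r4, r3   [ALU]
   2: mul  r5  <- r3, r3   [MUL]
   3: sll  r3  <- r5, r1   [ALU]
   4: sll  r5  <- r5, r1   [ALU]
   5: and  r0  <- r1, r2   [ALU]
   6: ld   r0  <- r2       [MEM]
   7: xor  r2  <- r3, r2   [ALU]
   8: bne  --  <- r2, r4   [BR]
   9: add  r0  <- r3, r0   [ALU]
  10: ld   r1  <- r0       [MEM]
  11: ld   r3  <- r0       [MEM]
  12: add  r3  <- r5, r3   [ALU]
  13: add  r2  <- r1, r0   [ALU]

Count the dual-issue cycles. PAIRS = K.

PAIRS = 5

  cy0 -> i0&i1 (beq+add) dual
  cy1 -> i2 (mul) RAW r5
  cy2 -> i3&i4 (sll+sll) dual
  cy3 -> i5 (and) WAW r0
  cy4 -> i6&i7 (ld+xor) dual
  cy5 -> i8&i9 (bne+add) dual
  cy6 -> i10 (ld) no-port MEM/MEM
  cy7 -> i11 (ld) RAW+WAW r3
  cy8 -> i12&i13 (add+add) dual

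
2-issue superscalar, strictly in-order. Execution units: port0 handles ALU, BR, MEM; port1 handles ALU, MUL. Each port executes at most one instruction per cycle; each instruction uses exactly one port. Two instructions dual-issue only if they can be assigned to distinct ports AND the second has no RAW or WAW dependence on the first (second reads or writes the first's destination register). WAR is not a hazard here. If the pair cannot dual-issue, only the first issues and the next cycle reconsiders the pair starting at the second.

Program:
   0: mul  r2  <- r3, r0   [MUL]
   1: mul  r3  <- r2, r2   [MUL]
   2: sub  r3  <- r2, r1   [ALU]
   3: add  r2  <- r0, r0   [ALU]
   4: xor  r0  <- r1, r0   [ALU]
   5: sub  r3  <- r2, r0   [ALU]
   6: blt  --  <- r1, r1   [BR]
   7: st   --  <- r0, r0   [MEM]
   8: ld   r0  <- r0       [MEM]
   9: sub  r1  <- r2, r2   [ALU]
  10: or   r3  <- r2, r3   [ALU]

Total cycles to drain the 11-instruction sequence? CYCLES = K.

t=0 i0:mul ; no-port MUL/MUL
t=1 i1:mul ; WAW r3
t=2 i2&i3:sub;add ; 2-wide
t=3 i4:xor ; RAW r0
t=4 i5&i6:sub;blt ; 2-wide
t=5 i7:st ; no-port MEM/MEM
t=6 i8&i9:ld;sub ; 2-wide
t=7 i10:or ; tail

CYCLES = 8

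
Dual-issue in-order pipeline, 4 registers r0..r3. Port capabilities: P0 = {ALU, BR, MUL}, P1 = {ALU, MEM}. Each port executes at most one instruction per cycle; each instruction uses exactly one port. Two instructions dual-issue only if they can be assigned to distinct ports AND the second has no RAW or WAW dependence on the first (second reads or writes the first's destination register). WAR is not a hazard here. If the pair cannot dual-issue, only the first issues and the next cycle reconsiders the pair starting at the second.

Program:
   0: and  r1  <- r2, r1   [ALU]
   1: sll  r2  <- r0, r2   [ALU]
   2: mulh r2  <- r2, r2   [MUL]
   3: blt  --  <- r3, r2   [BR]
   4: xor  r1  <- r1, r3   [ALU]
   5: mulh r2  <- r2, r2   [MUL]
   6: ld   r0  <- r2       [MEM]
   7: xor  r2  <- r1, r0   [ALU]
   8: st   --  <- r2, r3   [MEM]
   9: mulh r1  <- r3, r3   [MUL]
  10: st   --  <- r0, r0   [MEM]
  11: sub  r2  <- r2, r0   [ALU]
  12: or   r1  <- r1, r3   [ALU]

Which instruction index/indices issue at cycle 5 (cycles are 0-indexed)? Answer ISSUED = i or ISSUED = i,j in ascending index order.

ISSUED = 7

#0 head=0: and.ALU sll.ALU i0+i1 2-wide
#1 head=2: mulh.MUL i2 no-port MUL/BR
#2 head=3: blt.BR xor.ALU i3+i4 2-wide
#3 head=5: mulh.MUL i5 RAW r2
#4 head=6: ld.MEM i6 RAW r0
#5 head=7: xor.ALU i7 RAW r2
#6 head=8: st.MEM mulh.MUL i8+i9 2-wide
#7 head=10: st.MEM sub.ALU i10+i11 2-wide
#8 head=12: or.ALU i12 tail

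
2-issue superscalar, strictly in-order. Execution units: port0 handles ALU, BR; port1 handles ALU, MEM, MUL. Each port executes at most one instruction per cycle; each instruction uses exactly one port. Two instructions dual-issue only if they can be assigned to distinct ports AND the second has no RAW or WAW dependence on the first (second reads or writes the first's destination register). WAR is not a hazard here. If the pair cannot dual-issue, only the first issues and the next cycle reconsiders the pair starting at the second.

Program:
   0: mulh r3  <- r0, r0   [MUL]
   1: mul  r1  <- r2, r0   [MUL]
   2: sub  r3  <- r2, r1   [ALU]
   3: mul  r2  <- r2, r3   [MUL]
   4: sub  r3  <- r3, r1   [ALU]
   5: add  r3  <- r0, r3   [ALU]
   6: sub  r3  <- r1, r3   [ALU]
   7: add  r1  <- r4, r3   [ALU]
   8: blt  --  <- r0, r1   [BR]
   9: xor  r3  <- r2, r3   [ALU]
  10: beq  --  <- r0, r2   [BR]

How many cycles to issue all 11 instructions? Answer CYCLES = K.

CYCLES = 9

  cy0 -> i0 (mulh) no-port MUL/MUL
  cy1 -> i1 (mul) RAW r1
  cy2 -> i2 (sub) RAW r3
  cy3 -> i3+i4 (mul+sub) pair
  cy4 -> i5 (add) RAW+WAW r3
  cy5 -> i6 (sub) RAW r3
  cy6 -> i7 (add) RAW r1
  cy7 -> i8+i9 (blt+xor) pair
  cy8 -> i10 (beq) tail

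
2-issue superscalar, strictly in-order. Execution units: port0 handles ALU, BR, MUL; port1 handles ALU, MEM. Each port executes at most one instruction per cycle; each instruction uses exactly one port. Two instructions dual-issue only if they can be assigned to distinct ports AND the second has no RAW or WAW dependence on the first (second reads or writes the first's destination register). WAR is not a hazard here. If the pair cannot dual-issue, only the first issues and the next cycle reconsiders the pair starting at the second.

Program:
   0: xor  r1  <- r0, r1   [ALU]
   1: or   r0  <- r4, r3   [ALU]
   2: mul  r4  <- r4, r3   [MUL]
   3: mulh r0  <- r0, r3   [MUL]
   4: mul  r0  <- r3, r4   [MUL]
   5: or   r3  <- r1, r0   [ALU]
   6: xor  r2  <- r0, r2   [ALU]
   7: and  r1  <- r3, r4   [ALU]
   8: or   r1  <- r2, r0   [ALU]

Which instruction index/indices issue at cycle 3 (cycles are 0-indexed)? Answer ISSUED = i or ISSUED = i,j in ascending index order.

t=0 i0/i1:xor.ALU;or.ALU ; pair
t=1 i2:mul.MUL ; no-port MUL/MUL
t=2 i3:mulh.MUL ; no-port MUL/MUL
t=3 i4:mul.MUL ; RAW r0
t=4 i5/i6:or.ALU;xor.ALU ; pair
t=5 i7:and.ALU ; WAW r1
t=6 i8:or.ALU ; tail

ISSUED = 4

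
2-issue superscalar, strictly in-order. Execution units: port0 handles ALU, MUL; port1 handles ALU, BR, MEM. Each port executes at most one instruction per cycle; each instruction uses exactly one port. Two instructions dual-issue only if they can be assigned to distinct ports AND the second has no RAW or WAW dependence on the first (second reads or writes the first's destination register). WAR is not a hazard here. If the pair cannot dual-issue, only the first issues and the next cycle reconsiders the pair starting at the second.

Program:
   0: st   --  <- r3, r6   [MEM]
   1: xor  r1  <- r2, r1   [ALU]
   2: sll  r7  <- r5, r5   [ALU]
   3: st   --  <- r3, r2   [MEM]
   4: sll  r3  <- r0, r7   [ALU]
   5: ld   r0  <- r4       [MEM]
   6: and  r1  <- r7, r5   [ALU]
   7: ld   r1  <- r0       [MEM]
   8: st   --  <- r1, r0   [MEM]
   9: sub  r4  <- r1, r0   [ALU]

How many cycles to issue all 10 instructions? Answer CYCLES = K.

CYCLES = 6

[0] i0&i1  st xor  -- pair
[1] i2&i3  sll st  -- pair
[2] i4&i5  sll ld  -- pair
[3] i6  and  -- WAW r1
[4] i7  ld  -- no-port MEM/MEM
[5] i8&i9  st sub  -- pair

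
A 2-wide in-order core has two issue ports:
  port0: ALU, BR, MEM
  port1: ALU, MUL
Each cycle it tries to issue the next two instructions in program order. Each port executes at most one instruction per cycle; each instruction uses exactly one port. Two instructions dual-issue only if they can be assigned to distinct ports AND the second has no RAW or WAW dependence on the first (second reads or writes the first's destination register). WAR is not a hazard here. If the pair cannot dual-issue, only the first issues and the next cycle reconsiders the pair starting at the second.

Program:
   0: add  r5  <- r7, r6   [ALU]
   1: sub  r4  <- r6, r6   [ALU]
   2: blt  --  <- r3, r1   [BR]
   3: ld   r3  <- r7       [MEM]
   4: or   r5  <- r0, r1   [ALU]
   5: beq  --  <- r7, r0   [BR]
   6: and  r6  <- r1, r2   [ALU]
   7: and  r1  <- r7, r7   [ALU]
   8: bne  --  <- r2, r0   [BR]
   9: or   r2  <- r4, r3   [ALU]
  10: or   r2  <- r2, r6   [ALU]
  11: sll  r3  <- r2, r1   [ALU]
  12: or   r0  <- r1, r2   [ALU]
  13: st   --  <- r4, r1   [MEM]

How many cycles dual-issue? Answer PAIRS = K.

#0 head=0: add.ALU sub.ALU i0&i1 dual
#1 head=2: blt.BR i2 no-port BR/MEM
#2 head=3: ld.MEM or.ALU i3&i4 dual
#3 head=5: beq.BR and.ALU i5&i6 dual
#4 head=7: and.ALU bne.BR i7&i8 dual
#5 head=9: or.ALU i9 RAW+WAW r2
#6 head=10: or.ALU i10 RAW r2
#7 head=11: sll.ALU or.ALU i11&i12 dual
#8 head=13: st.MEM i13 tail

PAIRS = 5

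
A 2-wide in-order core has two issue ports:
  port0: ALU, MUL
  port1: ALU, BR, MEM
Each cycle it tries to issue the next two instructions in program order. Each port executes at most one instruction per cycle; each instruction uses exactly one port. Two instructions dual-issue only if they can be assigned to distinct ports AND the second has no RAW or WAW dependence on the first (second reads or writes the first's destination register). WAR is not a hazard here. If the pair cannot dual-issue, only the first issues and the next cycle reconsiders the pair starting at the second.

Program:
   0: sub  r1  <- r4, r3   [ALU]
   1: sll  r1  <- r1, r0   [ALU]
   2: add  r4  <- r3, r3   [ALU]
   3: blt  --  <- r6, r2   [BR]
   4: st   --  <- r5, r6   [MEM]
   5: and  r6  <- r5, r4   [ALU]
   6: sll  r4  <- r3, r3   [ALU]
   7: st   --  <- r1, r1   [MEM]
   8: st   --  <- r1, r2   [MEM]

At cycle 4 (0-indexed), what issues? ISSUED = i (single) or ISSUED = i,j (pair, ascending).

ISSUED = 6,7

t=0 i0:sub.ALU ; RAW+WAW r1
t=1 i1/i2:sll.ALU+add.ALU ; 2-wide
t=2 i3:blt.BR ; no-port BR/MEM
t=3 i4/i5:st.MEM+and.ALU ; 2-wide
t=4 i6/i7:sll.ALU+st.MEM ; 2-wide
t=5 i8:st.MEM ; tail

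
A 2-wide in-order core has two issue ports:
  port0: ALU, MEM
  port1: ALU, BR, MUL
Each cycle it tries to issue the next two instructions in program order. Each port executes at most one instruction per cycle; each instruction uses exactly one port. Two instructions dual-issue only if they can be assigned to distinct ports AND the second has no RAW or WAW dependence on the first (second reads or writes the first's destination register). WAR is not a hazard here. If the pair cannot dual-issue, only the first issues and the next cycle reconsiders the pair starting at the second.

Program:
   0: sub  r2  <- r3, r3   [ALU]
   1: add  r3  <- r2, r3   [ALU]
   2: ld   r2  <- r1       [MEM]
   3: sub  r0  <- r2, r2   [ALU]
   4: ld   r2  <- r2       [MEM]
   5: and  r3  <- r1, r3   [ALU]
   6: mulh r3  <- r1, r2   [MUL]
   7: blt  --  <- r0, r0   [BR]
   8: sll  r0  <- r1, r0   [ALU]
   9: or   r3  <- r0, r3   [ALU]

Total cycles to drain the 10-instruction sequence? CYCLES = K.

0. sub @i0  | RAW r2
1. add+ld @i1&i2  | 2-wide
2. sub+ld @i3&i4  | 2-wide
3. and @i5  | WAW r3
4. mulh @i6  | no-port MUL/BR
5. blt+sll @i7&i8  | 2-wide
6. or @i9  | tail

CYCLES = 7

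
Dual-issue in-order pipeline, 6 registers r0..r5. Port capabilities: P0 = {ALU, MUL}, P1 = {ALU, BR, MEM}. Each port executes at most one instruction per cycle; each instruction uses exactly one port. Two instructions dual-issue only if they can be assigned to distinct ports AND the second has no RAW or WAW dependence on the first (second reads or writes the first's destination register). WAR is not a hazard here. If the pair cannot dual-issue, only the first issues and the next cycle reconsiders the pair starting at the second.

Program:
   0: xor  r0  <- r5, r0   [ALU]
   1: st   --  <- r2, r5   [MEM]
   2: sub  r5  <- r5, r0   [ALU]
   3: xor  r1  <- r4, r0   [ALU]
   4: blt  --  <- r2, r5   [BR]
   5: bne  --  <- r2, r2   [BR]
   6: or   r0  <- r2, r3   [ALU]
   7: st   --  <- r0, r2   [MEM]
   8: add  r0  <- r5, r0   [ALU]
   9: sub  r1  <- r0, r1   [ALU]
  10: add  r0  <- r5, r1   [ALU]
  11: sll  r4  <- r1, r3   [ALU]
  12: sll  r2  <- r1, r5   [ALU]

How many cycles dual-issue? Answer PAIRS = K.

PAIRS = 5

[0] i0+i1  xor.ALU+st.MEM  -- dual
[1] i2+i3  sub.ALU+xor.ALU  -- dual
[2] i4  blt.BR  -- no-port BR/BR
[3] i5+i6  bne.BR+or.ALU  -- dual
[4] i7+i8  st.MEM+add.ALU  -- dual
[5] i9  sub.ALU  -- RAW r1
[6] i10+i11  add.ALU+sll.ALU  -- dual
[7] i12  sll.ALU  -- tail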